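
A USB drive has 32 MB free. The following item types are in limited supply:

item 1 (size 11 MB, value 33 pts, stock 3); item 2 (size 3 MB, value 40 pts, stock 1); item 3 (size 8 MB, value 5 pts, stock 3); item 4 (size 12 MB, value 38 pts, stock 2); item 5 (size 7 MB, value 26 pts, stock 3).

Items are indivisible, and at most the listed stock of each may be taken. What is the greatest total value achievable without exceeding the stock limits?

Best selections within size 32 and stock limits:
- 2×item 1 + 1×item 2 + 1×item 5: size 32, value 132
- 1×item 2 + 1×item 4 + 2×item 5: size 29, value 130
- 1×item 1 + 1×item 2 + 2×item 5: size 28, value 125
Best: 132 pts.

132 pts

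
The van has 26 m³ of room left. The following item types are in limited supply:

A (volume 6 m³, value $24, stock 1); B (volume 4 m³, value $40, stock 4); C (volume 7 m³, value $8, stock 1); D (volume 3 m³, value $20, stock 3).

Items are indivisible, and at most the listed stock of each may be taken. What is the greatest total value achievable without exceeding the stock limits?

Top feasible selections:
- 4×B + 3×D: volume 25, value 220
- 1×A + 4×B + 1×D: volume 25, value 204
Best: $220.

$220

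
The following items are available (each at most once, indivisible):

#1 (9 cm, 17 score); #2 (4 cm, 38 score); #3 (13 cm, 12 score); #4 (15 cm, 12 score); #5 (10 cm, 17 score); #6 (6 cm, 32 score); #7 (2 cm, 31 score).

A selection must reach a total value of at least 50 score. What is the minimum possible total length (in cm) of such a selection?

Subsets with value ≥ 50, sorted by total length:
- #2+#7: length 6, value 69
- #6+#7: length 8, value 63
Minimum length: 6 cm.

6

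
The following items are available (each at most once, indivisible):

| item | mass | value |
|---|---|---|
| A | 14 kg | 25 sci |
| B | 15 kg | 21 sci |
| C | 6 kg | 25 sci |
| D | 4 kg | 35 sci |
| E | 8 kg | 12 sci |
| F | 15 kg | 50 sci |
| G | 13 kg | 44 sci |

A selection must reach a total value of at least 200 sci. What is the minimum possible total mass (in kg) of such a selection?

67

Subsets with value ≥ 200, sorted by total mass:
- A+B+C+D+F+G: mass 67, value 200
- A+B+C+D+E+F+G: mass 75, value 212
Minimum mass: 67 kg.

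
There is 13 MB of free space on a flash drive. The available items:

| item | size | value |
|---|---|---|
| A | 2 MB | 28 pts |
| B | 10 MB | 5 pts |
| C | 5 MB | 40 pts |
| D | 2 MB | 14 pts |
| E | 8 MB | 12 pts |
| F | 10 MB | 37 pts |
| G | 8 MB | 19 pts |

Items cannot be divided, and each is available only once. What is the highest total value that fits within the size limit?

Check high-value combinations within 13 MB:
- A+C+D: size 2+5+2=9, value 28+40+14=82
- A+C: size 2+5=7, value 28+40=68
- A+F: size 2+10=12, value 28+37=65
Best: 82 pts.

82 pts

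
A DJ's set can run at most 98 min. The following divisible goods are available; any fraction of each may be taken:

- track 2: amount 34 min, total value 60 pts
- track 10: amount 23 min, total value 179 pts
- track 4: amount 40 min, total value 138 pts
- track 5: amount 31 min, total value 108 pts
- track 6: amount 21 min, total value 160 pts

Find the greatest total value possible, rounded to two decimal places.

526.35

Take in order of value per unit:
- track 10 (179/23 per unit): all 23 → value 179, running total 179.00
- track 6 (160/21 per unit): all 21 → value 160, running total 339.00
- track 5 (108/31 per unit): all 31 → value 108, running total 447.00
- track 4 (138/40 per unit): 23 of 40 → value 23×138/40 = 79.3500, running total 526.35
Total 526.35.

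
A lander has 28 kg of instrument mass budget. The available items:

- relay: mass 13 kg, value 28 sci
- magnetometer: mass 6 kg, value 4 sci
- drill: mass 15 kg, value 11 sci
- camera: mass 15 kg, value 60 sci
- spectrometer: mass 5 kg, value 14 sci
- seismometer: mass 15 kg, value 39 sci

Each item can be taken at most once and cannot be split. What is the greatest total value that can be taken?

88 sci

Check high-value combinations within 28 kg:
- relay+camera: mass 13+15=28, value 28+60=88
- magnetometer+camera+spectrometer: mass 6+15+5=26, value 4+60+14=78
- camera+spectrometer: mass 15+5=20, value 60+14=74
- relay+seismometer: mass 13+15=28, value 28+39=67
- magnetometer+camera: mass 6+15=21, value 4+60=64
Best: 88 sci.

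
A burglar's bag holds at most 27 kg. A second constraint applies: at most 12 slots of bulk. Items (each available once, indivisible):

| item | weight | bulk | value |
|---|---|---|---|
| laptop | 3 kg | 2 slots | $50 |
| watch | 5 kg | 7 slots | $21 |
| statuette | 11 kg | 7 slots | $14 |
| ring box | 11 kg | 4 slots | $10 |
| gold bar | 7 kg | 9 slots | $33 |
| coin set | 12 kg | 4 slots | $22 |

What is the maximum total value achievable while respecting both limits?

Feasible sets respecting both limits:
- laptop+gold bar: weight 10, bulk 11, value 83
- laptop+ring box+coin set: weight 26, bulk 10, value 82
- laptop+coin set: weight 15, bulk 6, value 72
Best: $83.

$83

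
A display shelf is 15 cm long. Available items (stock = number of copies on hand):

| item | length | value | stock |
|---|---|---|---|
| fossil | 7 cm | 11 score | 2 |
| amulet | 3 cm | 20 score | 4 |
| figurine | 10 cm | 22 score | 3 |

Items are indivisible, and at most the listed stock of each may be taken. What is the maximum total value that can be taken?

80 score

Top feasible selections:
- 4×amulet: length 12, value 80
- 3×amulet: length 9, value 60
- 1×fossil + 2×amulet: length 13, value 51
Best: 80 score.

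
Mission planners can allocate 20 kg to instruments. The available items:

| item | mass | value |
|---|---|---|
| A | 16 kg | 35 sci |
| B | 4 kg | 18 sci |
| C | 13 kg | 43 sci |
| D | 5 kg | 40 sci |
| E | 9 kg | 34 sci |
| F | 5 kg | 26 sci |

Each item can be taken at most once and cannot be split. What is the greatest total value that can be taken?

Check high-value combinations within 20 kg:
- D+E+F: mass 5+9+5=19, value 40+34+26=100
- B+D+E: mass 4+5+9=18, value 18+40+34=92
- B+D+F: mass 4+5+5=14, value 18+40+26=84
- C+D: mass 13+5=18, value 43+40=83
- B+E+F: mass 4+9+5=18, value 18+34+26=78
Best: 100 sci.

100 sci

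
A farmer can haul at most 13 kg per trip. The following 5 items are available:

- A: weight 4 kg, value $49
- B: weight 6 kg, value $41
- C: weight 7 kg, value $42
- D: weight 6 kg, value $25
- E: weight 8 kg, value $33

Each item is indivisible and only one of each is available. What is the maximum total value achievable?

Check high-value combinations within 13 kg:
- A+C: weight 4+7=11, value 49+42=91
- A+B: weight 4+6=10, value 49+41=90
- B+C: weight 6+7=13, value 41+42=83
Best: $91.

$91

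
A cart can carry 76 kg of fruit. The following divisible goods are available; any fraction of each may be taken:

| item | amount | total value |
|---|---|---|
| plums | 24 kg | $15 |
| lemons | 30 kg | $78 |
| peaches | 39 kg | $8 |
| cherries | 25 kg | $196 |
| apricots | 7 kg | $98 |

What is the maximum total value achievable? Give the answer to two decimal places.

Take in order of value per unit:
- apricots (98/7 per unit): all 7 → value 98, running total 98.00
- cherries (196/25 per unit): all 25 → value 196, running total 294.00
- lemons (78/30 per unit): all 30 → value 78, running total 372.00
- plums (15/24 per unit): 14 of 24 → value 14×15/24 = 8.7500, running total 380.75
Total 380.75.

380.75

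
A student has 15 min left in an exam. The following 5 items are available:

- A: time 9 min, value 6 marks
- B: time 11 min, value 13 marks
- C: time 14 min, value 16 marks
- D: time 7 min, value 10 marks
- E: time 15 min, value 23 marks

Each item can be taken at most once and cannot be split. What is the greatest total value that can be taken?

Check high-value combinations within 15 min:
- E: time 15, value 23
- C: time 14, value 16
- B: time 11, value 13
- D: time 7, value 10
- A: time 9, value 6
Best: 23 marks.

23 marks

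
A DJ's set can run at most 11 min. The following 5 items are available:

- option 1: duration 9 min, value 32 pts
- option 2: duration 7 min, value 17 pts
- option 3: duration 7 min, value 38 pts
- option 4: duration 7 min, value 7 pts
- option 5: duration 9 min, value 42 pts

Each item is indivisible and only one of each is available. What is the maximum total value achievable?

42 pts

Check high-value combinations within 11 min:
- option 5: duration 9, value 42
- option 3: duration 7, value 38
- option 1: duration 9, value 32
- option 2: duration 7, value 17
Best: 42 pts.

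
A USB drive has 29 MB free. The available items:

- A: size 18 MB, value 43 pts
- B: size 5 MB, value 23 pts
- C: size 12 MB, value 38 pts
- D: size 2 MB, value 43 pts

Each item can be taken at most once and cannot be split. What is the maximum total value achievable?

109 pts

This is a 0/1 knapsack; check combinations near the capacity.
- A+B+D: size 18+5+2=25, value 43+23+43=109
- B+C+D: size 5+12+2=19, value 23+38+43=104
- A+D: size 18+2=20, value 43+43=86
Best: 109 pts.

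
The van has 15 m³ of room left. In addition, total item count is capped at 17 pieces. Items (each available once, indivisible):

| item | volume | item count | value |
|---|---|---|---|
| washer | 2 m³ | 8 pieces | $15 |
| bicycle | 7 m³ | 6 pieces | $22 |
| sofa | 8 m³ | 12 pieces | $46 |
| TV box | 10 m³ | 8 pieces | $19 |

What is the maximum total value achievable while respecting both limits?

Feasible sets respecting both limits:
- sofa: volume 8, item count 12, value 46
- washer+bicycle: volume 9, item count 14, value 37
- washer+TV box: volume 12, item count 16, value 34
Best: $46.

$46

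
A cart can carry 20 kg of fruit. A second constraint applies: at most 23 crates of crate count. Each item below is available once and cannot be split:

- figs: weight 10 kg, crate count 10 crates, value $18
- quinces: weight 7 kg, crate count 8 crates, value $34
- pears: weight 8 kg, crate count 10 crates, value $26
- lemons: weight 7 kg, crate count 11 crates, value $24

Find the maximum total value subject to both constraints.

$60

Feasible sets respecting both limits:
- quinces+pears: weight 15, crate count 18, value 60
- quinces+lemons: weight 14, crate count 19, value 58
- figs+quinces: weight 17, crate count 18, value 52
- pears+lemons: weight 15, crate count 21, value 50
Best: $60.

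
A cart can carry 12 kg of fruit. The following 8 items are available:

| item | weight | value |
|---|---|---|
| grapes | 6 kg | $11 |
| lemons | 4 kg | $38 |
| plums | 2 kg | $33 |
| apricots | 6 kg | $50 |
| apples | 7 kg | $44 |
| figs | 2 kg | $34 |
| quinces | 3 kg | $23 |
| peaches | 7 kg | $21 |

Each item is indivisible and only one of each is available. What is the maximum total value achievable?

$128

This is a 0/1 knapsack; check combinations near the capacity.
- lemons+plums+figs+quinces: weight 4+2+2+3=11, value 38+33+34+23=128
- lemons+apricots+figs: weight 4+6+2=12, value 38+50+34=122
- lemons+plums+apricots: weight 4+2+6=12, value 38+33+50=121
- plums+apricots+figs: weight 2+6+2=10, value 33+50+34=117
- plums+apples+figs: weight 2+7+2=11, value 33+44+34=111
Best: $128.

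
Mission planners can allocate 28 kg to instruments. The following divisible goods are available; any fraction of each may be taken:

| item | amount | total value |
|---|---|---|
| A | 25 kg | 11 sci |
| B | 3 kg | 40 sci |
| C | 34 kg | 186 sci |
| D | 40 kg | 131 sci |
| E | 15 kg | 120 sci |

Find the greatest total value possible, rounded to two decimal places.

214.71

Take in order of value per unit:
- B (40/3 per unit): all 3 → value 40, running total 40.00
- E (120/15 per unit): all 15 → value 120, running total 160.00
- C (186/34 per unit): 10 of 34 → value 10×186/34 = 54.7059, running total 214.71
Total 214.71.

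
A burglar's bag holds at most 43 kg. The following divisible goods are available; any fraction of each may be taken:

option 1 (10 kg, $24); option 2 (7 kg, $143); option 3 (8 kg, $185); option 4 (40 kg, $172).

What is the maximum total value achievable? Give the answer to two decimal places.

448.40

Take in order of value per unit:
- option 3 (185/8 per unit): all 8 → value 185, running total 185.00
- option 2 (143/7 per unit): all 7 → value 143, running total 328.00
- option 4 (172/40 per unit): 28 of 40 → value 28×172/40 = 120.4000, running total 448.40
Total 448.40.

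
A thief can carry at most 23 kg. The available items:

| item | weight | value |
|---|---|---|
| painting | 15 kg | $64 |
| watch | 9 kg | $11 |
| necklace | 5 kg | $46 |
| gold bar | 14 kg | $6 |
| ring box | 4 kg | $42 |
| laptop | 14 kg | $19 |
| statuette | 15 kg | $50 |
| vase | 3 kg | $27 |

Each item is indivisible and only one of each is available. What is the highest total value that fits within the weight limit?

$137

Check high-value combinations within 23 kg:
- painting+necklace+vase: weight 15+5+3=23, value 64+46+27=137
- painting+ring box+vase: weight 15+4+3=22, value 64+42+27=133
- watch+necklace+ring box+vase: weight 9+5+4+3=21, value 11+46+42+27=126
Best: $137.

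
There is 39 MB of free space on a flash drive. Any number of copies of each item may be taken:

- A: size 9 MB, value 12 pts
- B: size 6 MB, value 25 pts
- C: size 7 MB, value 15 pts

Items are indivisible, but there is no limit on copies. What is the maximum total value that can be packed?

Best value-per-unit is B at 25/6, and filling with it alone uses size 6×6=36. No mix of the others beats 6×25 = 150.

150 pts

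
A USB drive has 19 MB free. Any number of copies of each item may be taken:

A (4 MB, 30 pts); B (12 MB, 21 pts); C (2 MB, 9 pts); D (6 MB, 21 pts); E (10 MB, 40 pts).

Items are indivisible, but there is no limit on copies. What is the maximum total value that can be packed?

Best value-per-unit is A at 30/4; filling with it alone gives 4×30 = 120.
Optimal mix: 4×A + 1×C → size 18, value 129.

129 pts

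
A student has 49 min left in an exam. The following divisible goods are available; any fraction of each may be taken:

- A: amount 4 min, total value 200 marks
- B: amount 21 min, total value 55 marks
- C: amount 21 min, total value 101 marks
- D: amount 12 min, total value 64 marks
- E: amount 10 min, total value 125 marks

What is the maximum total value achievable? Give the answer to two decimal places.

Take in order of value per unit:
- A (200/4 per unit): all 4 → value 200, running total 200.00
- E (125/10 per unit): all 10 → value 125, running total 325.00
- D (64/12 per unit): all 12 → value 64, running total 389.00
- C (101/21 per unit): all 21 → value 101, running total 490.00
- B (55/21 per unit): 2 of 21 → value 2×55/21 = 5.2381, running total 495.24
Total 495.24.

495.24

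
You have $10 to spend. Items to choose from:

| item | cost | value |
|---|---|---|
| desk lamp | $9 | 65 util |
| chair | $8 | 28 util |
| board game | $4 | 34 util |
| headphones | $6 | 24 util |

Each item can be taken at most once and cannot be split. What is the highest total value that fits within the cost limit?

This is a 0/1 knapsack; check combinations near the capacity.
- desk lamp: cost 9, value 65
- board game+headphones: cost 4+6=10, value 34+24=58
- board game: cost 4, value 34
- chair: cost 8, value 28
Best: 65 util.

65 util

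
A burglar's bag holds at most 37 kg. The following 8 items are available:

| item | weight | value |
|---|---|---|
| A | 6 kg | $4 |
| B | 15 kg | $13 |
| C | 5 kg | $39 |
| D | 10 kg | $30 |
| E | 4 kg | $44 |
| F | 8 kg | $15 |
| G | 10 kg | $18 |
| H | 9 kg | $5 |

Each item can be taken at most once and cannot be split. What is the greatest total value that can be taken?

Check high-value combinations within 37 kg:
- C+D+E+F+G: weight 5+10+4+8+10=37, value 39+30+44+15+18=146
- A+C+D+E+G: weight 6+5+10+4+10=35, value 4+39+30+44+18=135
- C+D+E+F+H: weight 5+10+4+8+9=36, value 39+30+44+15+5=133
- A+C+D+E+F: weight 6+5+10+4+8=33, value 4+39+30+44+15=132
- C+D+E+G: weight 5+10+4+10=29, value 39+30+44+18=131
Best: $146.

$146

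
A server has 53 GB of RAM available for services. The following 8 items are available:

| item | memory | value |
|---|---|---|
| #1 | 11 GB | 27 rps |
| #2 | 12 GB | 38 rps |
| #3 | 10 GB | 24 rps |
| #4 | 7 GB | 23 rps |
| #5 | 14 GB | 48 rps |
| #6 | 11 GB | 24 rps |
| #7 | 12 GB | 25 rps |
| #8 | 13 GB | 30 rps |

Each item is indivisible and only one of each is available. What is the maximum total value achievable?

146 rps

This is a 0/1 knapsack; check combinations near the capacity.
- #1+#3+#4+#5+#6: memory 11+10+7+14+11=53, value 27+24+23+48+24=146
- #1+#2+#5+#8: memory 11+12+14+13=50, value 27+38+48+30=143
- #1+#2+#3+#4+#8: memory 11+12+10+7+13=53, value 27+38+24+23+30=142
- #2+#5+#7+#8: memory 12+14+12+13=51, value 38+48+25+30=141
- #2+#3+#5+#8: memory 12+10+14+13=49, value 38+24+48+30=140
Best: 146 rps.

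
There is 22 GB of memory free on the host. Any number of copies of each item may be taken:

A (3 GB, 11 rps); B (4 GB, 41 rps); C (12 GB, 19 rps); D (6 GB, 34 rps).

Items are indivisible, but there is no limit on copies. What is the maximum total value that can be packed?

205 rps

Best value-per-unit is B at 41/4, and filling with it alone uses memory 5×4=20. No mix of the others beats 5×41 = 205.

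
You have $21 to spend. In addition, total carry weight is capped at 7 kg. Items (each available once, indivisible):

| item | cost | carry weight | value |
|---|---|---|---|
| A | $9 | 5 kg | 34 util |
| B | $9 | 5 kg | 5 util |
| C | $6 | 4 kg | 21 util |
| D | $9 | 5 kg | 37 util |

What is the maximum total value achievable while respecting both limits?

37 util

Feasible sets respecting both limits:
- D: cost 9, carry weight 5, value 37
- A: cost 9, carry weight 5, value 34
- C: cost 6, carry weight 4, value 21
Best: 37 util.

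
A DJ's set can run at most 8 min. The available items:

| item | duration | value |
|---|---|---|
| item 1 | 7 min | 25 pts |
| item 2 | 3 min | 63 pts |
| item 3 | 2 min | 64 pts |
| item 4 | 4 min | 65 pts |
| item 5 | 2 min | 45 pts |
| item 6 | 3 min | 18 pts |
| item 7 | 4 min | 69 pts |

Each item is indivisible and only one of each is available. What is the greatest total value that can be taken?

178 pts

This is a 0/1 knapsack; check combinations near the capacity.
- item 3+item 5+item 7: duration 2+2+4=8, value 64+45+69=178
- item 3+item 4+item 5: duration 2+4+2=8, value 64+65+45=174
- item 2+item 3+item 5: duration 3+2+2=7, value 63+64+45=172
- item 2+item 3+item 6: duration 3+2+3=8, value 63+64+18=145
Best: 178 pts.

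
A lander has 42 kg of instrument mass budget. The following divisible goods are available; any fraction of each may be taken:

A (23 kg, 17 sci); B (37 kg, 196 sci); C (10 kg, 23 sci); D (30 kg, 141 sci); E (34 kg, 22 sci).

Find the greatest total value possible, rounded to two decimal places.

Take in order of value per unit:
- B (196/37 per unit): all 37 → value 196, running total 196.00
- D (141/30 per unit): 5 of 30 → value 5×141/30 = 23.5000, running total 219.50
Total 219.50.

219.50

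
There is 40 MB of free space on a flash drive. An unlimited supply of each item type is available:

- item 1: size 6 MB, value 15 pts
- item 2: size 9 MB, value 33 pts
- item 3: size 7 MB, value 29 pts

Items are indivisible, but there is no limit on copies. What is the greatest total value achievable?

153 pts

Best value-per-unit is item 3 at 29/7; filling with it alone gives 5×29 = 145.
Optimal mix: 2×item 2 + 3×item 3 → size 39, value 153.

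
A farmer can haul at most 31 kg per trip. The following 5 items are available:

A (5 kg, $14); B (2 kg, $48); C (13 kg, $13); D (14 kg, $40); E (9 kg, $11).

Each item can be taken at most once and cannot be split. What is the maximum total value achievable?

$113

This is a 0/1 knapsack; check combinations near the capacity.
- A+B+D+E: weight 5+2+14+9=30, value 14+48+40+11=113
- A+B+D: weight 5+2+14=21, value 14+48+40=102
- B+C+D: weight 2+13+14=29, value 48+13+40=101
- B+D+E: weight 2+14+9=25, value 48+40+11=99
- B+D: weight 2+14=16, value 48+40=88
Best: $113.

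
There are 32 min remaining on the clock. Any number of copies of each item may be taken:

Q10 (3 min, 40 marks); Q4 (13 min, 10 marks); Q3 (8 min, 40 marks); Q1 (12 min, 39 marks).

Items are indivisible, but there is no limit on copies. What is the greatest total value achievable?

Best value-per-unit is Q10 at 40/3, and filling with it alone uses time 10×3=30. No mix of the others beats 10×40 = 400.

400 marks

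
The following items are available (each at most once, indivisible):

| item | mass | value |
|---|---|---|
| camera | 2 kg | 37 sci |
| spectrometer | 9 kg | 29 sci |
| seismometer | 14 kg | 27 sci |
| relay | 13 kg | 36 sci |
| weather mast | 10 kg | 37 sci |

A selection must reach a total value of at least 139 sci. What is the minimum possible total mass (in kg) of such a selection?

34

Subsets with value ≥ 139, sorted by total mass:
- camera+spectrometer+relay+weather mast: mass 34, value 139
- camera+spectrometer+seismometer+relay+weather mast: mass 48, value 166
Minimum mass: 34 kg.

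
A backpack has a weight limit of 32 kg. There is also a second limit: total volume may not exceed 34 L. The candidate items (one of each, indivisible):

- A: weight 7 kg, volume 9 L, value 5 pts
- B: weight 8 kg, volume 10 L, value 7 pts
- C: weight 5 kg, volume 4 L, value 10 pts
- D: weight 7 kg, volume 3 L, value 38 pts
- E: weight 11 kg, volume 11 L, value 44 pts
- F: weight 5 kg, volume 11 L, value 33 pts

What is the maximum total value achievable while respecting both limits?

125 pts

Feasible sets respecting both limits:
- C+D+E+F: weight 28, volume 29, value 125
- A+D+E+F: weight 30, volume 34, value 120
- D+E+F: weight 23, volume 25, value 115
Best: 125 pts.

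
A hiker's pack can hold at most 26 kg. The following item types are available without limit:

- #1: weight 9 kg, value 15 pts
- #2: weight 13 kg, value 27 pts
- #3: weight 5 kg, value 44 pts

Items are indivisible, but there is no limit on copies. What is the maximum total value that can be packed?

220 pts

Best value-per-unit is #3 at 44/5, and filling with it alone uses weight 5×5=25. No mix of the others beats 5×44 = 220.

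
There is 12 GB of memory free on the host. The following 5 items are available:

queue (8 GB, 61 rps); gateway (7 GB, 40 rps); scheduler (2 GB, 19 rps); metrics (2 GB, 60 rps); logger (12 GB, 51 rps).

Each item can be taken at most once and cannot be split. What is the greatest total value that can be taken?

140 rps

Check high-value combinations within 12 GB:
- queue+scheduler+metrics: memory 8+2+2=12, value 61+19+60=140
- queue+metrics: memory 8+2=10, value 61+60=121
- gateway+scheduler+metrics: memory 7+2+2=11, value 40+19+60=119
- gateway+metrics: memory 7+2=9, value 40+60=100
Best: 140 rps.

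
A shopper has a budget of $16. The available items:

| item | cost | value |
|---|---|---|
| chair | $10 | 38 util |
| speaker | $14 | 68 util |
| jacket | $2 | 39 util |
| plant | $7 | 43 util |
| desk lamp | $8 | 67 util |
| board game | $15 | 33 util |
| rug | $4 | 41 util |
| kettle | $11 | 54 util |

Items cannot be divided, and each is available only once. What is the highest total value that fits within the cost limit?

147 util

This is a 0/1 knapsack; check combinations near the capacity.
- jacket+desk lamp+rug: cost 2+8+4=14, value 39+67+41=147
- jacket+plant+rug: cost 2+7+4=13, value 39+43+41=123
- chair+jacket+rug: cost 10+2+4=16, value 38+39+41=118
Best: 147 util.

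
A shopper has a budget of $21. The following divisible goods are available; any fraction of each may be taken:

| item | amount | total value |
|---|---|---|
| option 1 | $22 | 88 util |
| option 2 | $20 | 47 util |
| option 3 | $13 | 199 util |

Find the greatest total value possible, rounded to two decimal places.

231.00

Take in order of value per unit:
- option 3 (199/13 per unit): all 13 → value 199, running total 199.00
- option 1 (88/22 per unit): 8 of 22 → value 8×88/22 = 32.0000, running total 231.00
Total 231.00.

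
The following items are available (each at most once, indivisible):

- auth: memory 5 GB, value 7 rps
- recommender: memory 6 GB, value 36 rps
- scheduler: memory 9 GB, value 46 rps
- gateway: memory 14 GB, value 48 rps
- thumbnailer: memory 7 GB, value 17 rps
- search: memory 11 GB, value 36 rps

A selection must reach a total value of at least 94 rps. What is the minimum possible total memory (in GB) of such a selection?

22

Subsets with value ≥ 94, sorted by total memory:
- recommender+scheduler+thumbnailer: memory 22, value 99
- scheduler+gateway: memory 23, value 94
- recommender+scheduler+search: memory 26, value 118
Minimum memory: 22 GB.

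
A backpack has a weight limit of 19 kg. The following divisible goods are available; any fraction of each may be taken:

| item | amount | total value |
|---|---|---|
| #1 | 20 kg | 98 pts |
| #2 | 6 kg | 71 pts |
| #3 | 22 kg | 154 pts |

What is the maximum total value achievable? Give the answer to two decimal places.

Take in order of value per unit:
- #2 (71/6 per unit): all 6 → value 71, running total 71.00
- #3 (154/22 per unit): 13 of 22 → value 13×154/22 = 91.0000, running total 162.00
Total 162.00.

162.00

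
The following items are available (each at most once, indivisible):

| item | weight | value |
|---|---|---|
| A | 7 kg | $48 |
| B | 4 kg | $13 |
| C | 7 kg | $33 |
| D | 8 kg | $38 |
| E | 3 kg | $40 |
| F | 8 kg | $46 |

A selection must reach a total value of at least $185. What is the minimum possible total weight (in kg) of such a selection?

30

Subsets with value ≥ 185, sorted by total weight:
- A+B+D+E+F: weight 30, value 185
- A+C+D+E+F: weight 33, value 205
- A+B+C+D+E+F: weight 37, value 218
Minimum weight: 30 kg.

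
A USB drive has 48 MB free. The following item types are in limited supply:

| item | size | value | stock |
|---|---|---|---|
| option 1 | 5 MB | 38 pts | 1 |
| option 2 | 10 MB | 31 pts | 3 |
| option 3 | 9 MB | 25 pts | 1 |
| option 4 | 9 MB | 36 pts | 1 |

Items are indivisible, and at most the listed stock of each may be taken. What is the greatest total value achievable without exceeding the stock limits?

167 pts

Best selections within size 48 and stock limits:
- 1×option 1 + 3×option 2 + 1×option 4: size 44, value 167
- 1×option 1 + 2×option 2 + 1×option 3 + 1×option 4: size 43, value 161
- 1×option 1 + 3×option 2 + 1×option 3: size 44, value 156
Best: 167 pts.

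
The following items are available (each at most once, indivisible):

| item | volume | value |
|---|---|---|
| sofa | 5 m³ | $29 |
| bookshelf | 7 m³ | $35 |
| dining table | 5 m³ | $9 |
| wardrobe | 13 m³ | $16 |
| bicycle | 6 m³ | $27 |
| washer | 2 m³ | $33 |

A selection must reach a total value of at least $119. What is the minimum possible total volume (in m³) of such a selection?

Subsets with value ≥ 119, sorted by total volume:
- sofa+bookshelf+bicycle+washer: volume 20, value 124
- sofa+bookshelf+dining table+bicycle+washer: volume 25, value 133
- sofa+bookshelf+dining table+wardrobe+washer: volume 32, value 122
Minimum volume: 20 m³.

20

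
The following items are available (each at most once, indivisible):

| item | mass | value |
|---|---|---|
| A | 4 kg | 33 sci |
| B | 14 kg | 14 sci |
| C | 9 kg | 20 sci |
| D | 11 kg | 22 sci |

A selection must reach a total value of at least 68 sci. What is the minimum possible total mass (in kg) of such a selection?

Subsets with value ≥ 68, sorted by total mass:
- A+C+D: mass 24, value 75
- A+B+D: mass 29, value 69
- A+B+C+D: mass 38, value 89
Minimum mass: 24 kg.

24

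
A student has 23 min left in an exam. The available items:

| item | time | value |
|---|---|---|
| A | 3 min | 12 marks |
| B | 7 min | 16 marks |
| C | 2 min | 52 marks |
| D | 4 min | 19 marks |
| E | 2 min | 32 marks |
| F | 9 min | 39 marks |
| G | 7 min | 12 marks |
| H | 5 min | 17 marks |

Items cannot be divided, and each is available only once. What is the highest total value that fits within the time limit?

159 marks

This is a 0/1 knapsack; check combinations near the capacity.
- C+D+E+F+H: time 2+4+2+9+5=22, value 52+19+32+39+17=159
- A+C+D+E+F: time 3+2+4+2+9=20, value 12+52+19+32+39=154
- A+C+E+F+H: time 3+2+2+9+5=21, value 12+52+32+39+17=152
Best: 159 marks.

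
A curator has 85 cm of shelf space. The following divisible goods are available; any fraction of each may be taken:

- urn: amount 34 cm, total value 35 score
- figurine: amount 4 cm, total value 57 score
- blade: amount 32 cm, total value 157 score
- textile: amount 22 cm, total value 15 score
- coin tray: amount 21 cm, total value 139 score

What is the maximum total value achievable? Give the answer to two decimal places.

Take in order of value per unit:
- figurine (57/4 per unit): all 4 → value 57, running total 57.00
- coin tray (139/21 per unit): all 21 → value 139, running total 196.00
- blade (157/32 per unit): all 32 → value 157, running total 353.00
- urn (35/34 per unit): 28 of 34 → value 28×35/34 = 28.8235, running total 381.82
Total 381.82.

381.82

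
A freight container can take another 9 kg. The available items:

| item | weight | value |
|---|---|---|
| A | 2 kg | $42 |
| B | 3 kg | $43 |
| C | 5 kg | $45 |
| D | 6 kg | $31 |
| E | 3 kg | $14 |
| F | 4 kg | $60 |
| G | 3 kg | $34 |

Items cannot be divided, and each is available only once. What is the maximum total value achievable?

$145

Check high-value combinations within 9 kg:
- A+B+F: weight 2+3+4=9, value 42+43+60=145
- A+F+G: weight 2+4+3=9, value 42+60+34=136
- A+B+G: weight 2+3+3=8, value 42+43+34=119
Best: $145.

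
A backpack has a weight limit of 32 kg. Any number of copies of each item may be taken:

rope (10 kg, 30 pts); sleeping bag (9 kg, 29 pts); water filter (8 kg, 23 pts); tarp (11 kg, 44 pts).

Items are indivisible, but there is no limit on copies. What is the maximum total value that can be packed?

118 pts

Best value-per-unit is tarp at 44/11; filling with it alone gives 2×44 = 88.
Optimal mix: 1×rope + 2×tarp → weight 32, value 118.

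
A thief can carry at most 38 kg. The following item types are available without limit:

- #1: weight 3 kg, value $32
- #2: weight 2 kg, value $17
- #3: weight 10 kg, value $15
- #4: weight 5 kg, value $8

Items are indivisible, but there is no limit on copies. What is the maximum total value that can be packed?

$401

Best value-per-unit is #1 at 32/3; filling with it alone gives 12×32 = 384.
Optimal mix: 12×#1 + 1×#2 → weight 38, value 401.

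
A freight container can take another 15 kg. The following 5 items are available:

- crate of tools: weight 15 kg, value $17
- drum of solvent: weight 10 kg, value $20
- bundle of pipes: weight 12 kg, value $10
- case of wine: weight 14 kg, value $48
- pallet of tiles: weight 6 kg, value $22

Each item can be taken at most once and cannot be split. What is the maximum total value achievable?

$48

Check high-value combinations within 15 kg:
- case of wine: weight 14, value 48
- pallet of tiles: weight 6, value 22
- drum of solvent: weight 10, value 20
- crate of tools: weight 15, value 17
- bundle of pipes: weight 12, value 10
Best: $48.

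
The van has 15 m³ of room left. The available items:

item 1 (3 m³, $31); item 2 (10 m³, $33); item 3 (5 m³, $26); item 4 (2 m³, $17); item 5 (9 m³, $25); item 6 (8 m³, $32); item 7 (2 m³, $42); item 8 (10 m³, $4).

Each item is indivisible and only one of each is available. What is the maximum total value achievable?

$122

Check high-value combinations within 15 m³:
- item 1+item 4+item 6+item 7: volume 3+2+8+2=15, value 31+17+32+42=122
- item 1+item 3+item 4+item 7: volume 3+5+2+2=12, value 31+26+17+42=116
- item 1+item 2+item 7: volume 3+10+2=15, value 31+33+42=106
Best: $122.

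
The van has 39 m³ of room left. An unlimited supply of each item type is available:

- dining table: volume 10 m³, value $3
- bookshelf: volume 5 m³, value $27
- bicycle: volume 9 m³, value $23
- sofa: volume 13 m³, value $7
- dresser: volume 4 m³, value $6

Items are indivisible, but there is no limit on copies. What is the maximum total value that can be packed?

$195

Best value-per-unit is bookshelf at 27/5; filling with it alone gives 7×27 = 189.
Optimal mix: 7×bookshelf + 1×dresser → volume 39, value 195.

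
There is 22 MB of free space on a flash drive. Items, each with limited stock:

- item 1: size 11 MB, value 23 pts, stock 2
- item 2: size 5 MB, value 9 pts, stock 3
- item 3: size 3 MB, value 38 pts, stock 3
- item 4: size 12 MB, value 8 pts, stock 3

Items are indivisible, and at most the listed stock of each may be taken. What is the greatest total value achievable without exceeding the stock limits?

137 pts

Top feasible selections:
- 1×item 1 + 3×item 3: size 20, value 137
- 2×item 2 + 3×item 3: size 19, value 132
Best: 137 pts.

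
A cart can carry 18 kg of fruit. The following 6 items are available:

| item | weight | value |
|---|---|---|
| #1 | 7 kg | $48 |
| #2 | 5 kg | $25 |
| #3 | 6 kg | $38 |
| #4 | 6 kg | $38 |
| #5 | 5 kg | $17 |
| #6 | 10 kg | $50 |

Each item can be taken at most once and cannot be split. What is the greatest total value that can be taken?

$111

Check high-value combinations within 18 kg:
- #1+#2+#3: weight 7+5+6=18, value 48+25+38=111
- #1+#2+#4: weight 7+5+6=18, value 48+25+38=111
- #1+#3+#5: weight 7+6+5=18, value 48+38+17=103
- #1+#4+#5: weight 7+6+5=18, value 48+38+17=103
- #2+#3+#4: weight 5+6+6=17, value 25+38+38=101
Best: $111.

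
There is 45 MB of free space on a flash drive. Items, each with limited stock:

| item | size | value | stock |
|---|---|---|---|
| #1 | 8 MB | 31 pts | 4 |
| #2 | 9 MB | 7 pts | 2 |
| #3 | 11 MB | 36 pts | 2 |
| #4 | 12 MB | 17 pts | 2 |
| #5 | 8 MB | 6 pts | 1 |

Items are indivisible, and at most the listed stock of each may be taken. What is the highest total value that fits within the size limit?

160 pts

Top feasible selections:
- 4×#1 + 1×#3: size 43, value 160
- 4×#1 + 1×#4: size 44, value 141
Best: 160 pts.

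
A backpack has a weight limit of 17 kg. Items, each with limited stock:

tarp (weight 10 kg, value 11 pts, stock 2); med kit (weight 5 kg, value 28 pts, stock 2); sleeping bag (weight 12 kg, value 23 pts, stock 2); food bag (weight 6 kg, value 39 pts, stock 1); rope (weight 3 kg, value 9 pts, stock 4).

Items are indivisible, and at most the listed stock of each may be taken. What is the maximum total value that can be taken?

Best selections within weight 17 and stock limits:
- 2×med kit + 1×food bag: weight 16, value 95
- 1×med kit + 1×food bag + 2×rope: weight 17, value 85
- 1×med kit + 1×food bag + 1×rope: weight 14, value 76
- 2×med kit + 2×rope: weight 16, value 74
Best: 95 pts.

95 pts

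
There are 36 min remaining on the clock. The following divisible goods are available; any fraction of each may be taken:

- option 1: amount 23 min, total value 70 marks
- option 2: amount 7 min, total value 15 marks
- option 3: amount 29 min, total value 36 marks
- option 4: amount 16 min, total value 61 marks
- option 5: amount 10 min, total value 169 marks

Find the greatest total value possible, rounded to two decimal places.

Take in order of value per unit:
- option 5 (169/10 per unit): all 10 → value 169, running total 169.00
- option 4 (61/16 per unit): all 16 → value 61, running total 230.00
- option 1 (70/23 per unit): 10 of 23 → value 10×70/23 = 30.4348, running total 260.43
Total 260.43.

260.43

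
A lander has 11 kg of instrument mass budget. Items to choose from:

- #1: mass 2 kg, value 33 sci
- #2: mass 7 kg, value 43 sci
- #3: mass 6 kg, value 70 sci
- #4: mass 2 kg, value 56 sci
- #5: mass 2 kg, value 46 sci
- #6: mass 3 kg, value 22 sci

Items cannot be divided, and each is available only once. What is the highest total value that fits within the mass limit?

172 sci

This is a 0/1 knapsack; check combinations near the capacity.
- #3+#4+#5: mass 6+2+2=10, value 70+56+46=172
- #1+#3+#4: mass 2+6+2=10, value 33+70+56=159
- #1+#4+#5+#6: mass 2+2+2+3=9, value 33+56+46+22=157
Best: 172 sci.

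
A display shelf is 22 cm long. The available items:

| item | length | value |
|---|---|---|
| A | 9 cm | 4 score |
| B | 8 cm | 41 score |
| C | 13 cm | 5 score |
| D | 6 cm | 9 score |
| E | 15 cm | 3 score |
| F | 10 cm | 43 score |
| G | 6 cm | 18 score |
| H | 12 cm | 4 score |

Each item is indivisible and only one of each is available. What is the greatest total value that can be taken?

84 score

Check high-value combinations within 22 cm:
- B+F: length 8+10=18, value 41+43=84
- D+F+G: length 6+10+6=22, value 9+43+18=70
- B+D+G: length 8+6+6=20, value 41+9+18=68
- F+G: length 10+6=16, value 43+18=61
- B+G: length 8+6=14, value 41+18=59
Best: 84 score.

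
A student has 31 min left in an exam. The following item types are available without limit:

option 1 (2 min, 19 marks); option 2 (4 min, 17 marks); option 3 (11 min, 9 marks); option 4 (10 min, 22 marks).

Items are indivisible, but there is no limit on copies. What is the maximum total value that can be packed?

Best value-per-unit is option 1 at 19/2, and filling with it alone uses time 15×2=30. No mix of the others beats 15×19 = 285.

285 marks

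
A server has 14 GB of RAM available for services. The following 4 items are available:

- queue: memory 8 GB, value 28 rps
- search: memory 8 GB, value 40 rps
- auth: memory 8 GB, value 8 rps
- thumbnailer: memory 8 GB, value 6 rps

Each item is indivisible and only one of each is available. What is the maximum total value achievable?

40 rps

Check high-value combinations within 14 GB:
- search: memory 8, value 40
- queue: memory 8, value 28
- auth: memory 8, value 8
- thumbnailer: memory 8, value 6
Best: 40 rps.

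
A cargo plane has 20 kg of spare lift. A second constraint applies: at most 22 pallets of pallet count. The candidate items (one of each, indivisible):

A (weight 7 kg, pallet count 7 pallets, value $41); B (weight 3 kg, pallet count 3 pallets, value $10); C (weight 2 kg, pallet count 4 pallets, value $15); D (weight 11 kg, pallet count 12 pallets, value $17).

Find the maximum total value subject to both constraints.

$66

Feasible sets respecting both limits:
- A+B+C: weight 12, pallet count 14, value 66
- A+D: weight 18, pallet count 19, value 58
- A+C: weight 9, pallet count 11, value 56
Best: $66.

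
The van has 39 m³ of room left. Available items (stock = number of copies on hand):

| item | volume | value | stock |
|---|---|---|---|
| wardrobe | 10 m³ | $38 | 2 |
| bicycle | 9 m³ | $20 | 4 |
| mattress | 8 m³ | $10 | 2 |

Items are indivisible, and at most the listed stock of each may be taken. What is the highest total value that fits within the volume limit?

$116

Best selections within volume 39 and stock limits:
- 2×wardrobe + 2×bicycle: volume 38, value 116
- 2×wardrobe + 1×bicycle + 1×mattress: volume 37, value 106
- 1×wardrobe + 3×bicycle: volume 37, value 98
Best: $116.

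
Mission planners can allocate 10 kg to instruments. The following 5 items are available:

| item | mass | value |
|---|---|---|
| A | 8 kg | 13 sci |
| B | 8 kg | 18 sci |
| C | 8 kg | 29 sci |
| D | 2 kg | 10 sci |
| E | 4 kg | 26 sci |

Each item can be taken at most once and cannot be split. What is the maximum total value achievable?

39 sci

Check high-value combinations within 10 kg:
- C+D: mass 8+2=10, value 29+10=39
- D+E: mass 2+4=6, value 10+26=36
- C: mass 8, value 29
Best: 39 sci.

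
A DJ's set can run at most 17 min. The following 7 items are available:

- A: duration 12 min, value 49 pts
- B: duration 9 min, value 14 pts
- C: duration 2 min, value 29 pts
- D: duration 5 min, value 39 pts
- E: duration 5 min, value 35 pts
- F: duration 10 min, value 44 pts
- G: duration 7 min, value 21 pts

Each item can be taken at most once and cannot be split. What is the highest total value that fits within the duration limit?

112 pts

Check high-value combinations within 17 min:
- C+D+F: duration 2+5+10=17, value 29+39+44=112
- C+E+F: duration 2+5+10=17, value 29+35+44=108
- C+D+E: duration 2+5+5=12, value 29+39+35=103
- D+E+G: duration 5+5+7=17, value 39+35+21=95
Best: 112 pts.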